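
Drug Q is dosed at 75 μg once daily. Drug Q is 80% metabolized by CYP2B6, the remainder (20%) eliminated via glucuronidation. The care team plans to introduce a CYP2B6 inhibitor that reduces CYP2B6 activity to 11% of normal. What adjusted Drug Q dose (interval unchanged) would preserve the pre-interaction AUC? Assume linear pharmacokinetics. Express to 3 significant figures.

21.6 μg

The CYP2B6 pathway (80% of clearance) is reduced to 0.11× activity: 0.8 × 0.11 = 0.088.
The remaining 20% of clearance is unaffected.
Relative clearance = 0.088 + 0.2 = 0.288.
To maintain the same steady-state level, dose must scale with clearance: new dose = 75 × 0.288 = 21.6 μg.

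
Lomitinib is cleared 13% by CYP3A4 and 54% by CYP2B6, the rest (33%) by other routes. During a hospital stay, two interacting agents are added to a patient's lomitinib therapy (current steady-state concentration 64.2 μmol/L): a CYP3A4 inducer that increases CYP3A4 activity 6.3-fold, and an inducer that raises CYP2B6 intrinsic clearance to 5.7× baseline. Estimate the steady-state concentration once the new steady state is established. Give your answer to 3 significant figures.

15.2 μmol/L

The CYP3A4 pathway (13% of clearance) rises to 6.3× activity: 0.13 × 6.3 = 0.819.
The CYP2B6 pathway (54% of clearance) rises to 5.7× activity: 0.54 × 5.7 = 3.078.
The remaining 33% of clearance is unaffected.
CL_new/CL_old = 0.819 + 3.078 + 0.33 = 4.227.
New steady-state concentration = 64.2 / 4.227 = 15.2 μmol/L (concentration scales inversely with clearance).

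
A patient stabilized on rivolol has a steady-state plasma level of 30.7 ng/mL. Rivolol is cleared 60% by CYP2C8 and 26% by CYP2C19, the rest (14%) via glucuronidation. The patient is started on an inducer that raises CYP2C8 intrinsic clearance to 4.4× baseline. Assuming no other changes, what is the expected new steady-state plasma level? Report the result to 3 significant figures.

The CYP2C8 pathway (60% of clearance) is boosted to 4.4× activity: 0.6 × 4.4 = 2.64.
CYP2C19 (26%) and the residual 14% are unaffected.
New clearance relative to baseline: 2.64 + 0.26 + 0.14 = 3.04.
New steady-state plasma level = baseline ÷ relative clearance = 30.7 / 3.04 = 10.1 ng/mL.

10.1 ng/mL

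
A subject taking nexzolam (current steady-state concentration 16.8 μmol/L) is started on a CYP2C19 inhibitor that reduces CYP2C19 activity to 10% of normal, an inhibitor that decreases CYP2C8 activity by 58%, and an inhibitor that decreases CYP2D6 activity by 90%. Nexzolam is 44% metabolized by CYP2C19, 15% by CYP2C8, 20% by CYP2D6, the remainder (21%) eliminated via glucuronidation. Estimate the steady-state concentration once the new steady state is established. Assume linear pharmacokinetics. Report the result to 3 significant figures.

CYP2C19: 0.44 × 0.1 = 0.044
CYP2C8: 0.15 × 0.42 = 0.063
CYP2D6: 0.2 × 0.1 = 0.02
Other: 0.21 (unchanged)
CL_new/CL_old = 0.044 + 0.063 + 0.02 + 0.21 = 0.337.
New steady-state concentration = 16.8 / 0.337 = 49.9 μmol/L (concentration scales inversely with clearance).

49.9 μmol/L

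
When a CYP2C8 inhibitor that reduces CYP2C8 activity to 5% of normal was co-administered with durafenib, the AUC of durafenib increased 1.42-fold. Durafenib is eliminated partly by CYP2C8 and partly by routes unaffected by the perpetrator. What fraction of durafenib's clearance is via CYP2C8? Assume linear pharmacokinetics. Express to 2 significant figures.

0.31

Let x = fm,CYP2C8. Because AUC ∝ 1/CL, relative clearance fell to 1/1.42 = 0.7042.
Setting x·0.05 + (1 − x) = 0.7042 and solving: x = (0.7042 − 1)/(0.05 − 1) = 0.31.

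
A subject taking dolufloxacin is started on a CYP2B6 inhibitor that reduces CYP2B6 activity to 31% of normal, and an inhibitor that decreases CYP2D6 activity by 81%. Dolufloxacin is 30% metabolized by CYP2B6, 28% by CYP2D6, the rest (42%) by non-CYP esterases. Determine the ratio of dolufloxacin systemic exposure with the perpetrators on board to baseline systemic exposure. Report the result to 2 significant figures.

1.8

CYP2B6: 0.3 × 0.31 = 0.093
CYP2D6: 0.28 × 0.19 = 0.0532
Other: 0.42 (unchanged)
New clearance relative to baseline: 0.093 + 0.0532 + 0.42 = 0.5662.
Net systemic exposure ratio = 1 / 0.5662 = 1.8.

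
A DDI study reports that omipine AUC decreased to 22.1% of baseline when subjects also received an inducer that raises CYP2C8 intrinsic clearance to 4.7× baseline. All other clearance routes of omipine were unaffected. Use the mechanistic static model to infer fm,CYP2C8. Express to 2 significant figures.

0.95

CL'/CL = 1 / 0.221 = 4.525
4.7·fm + (1 − fm) = 4.525
fm = (4.525 − 1) / (4.7 − 1) = 0.95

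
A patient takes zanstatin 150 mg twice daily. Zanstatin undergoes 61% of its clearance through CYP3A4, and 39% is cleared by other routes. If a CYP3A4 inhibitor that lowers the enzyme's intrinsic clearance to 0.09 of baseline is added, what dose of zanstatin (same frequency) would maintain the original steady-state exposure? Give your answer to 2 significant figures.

67 mg

CYP3A4: 0.61 × 0.09 = 0.0549
Other: 0.39 (unchanged)
CL_new/CL_old = 0.0549 + 0.39 = 0.4449.
Css,avg = (dose rate)/CL, so holding Css fixed requires dose ∝ CL: 150 × 0.4449 = 67 mg.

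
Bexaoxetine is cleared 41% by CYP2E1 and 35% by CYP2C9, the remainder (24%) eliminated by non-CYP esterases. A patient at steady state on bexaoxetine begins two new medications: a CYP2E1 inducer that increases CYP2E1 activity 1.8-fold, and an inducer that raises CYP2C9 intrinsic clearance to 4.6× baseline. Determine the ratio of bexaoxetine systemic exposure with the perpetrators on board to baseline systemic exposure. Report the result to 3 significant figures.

0.386

The CYP2E1 pathway (41% of clearance) increases to 1.8× activity: 0.41 × 1.8 = 0.738.
The CYP2C9 pathway (35% of clearance) is boosted to 4.6× activity: 0.35 × 4.6 = 1.61.
The remaining 24% of clearance is unaffected.
New clearance relative to baseline: 0.738 + 1.61 + 0.24 = 2.588.
Because systemic exposure varies inversely with clearance, the combined effect is 1 / 2.588 = 0.386.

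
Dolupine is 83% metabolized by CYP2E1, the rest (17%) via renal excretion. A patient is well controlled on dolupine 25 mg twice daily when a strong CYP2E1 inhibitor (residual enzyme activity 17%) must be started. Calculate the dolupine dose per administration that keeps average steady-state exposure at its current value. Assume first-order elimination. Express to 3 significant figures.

7.78 mg

The CYP2E1 pathway (83% of clearance) drops to 0.17× activity: 0.83 × 0.17 = 0.1411.
The remaining 17% of clearance is unaffected.
Relative clearance = 0.1411 + 0.17 = 0.3111.
Exposure is unchanged when dose changes in proportion to clearance. New dose = 25 mg × 0.3111 = 7.78 mg.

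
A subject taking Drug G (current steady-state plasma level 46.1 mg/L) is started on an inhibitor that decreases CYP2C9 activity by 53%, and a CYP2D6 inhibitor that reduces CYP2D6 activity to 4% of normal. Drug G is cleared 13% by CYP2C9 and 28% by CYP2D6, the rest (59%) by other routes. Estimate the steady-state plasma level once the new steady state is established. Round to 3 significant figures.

The CYP2C9 pathway (13% of clearance) drops to 0.47× activity: 0.13 × 0.47 = 0.0611.
The CYP2D6 pathway (28% of clearance) falls to 0.04× activity: 0.28 × 0.04 = 0.0112.
The remaining 59% of clearance is unaffected.
New clearance relative to baseline: 0.0611 + 0.0112 + 0.59 = 0.6623.
New steady-state plasma level = 46.1 / 0.6623 = 69.6 mg/L (concentration scales inversely with clearance).

69.6 mg/L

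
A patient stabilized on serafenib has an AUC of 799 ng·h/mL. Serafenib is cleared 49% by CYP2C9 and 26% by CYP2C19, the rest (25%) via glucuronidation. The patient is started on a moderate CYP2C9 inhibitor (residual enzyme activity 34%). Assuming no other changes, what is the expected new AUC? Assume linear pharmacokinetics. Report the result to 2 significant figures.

The CYP2C9 pathway (49% of clearance) is reduced to 0.34× activity: 0.49 × 0.34 = 0.1666.
CYP2C19 (26%) and the residual 25% are unaffected.
New clearance relative to baseline: 0.1666 + 0.26 + 0.25 = 0.6766.
With dosing unchanged, AUC scales as 1/CL: 799 / 0.6766 = 1.2 × 10³ ng·h/mL.

1.2 × 10³ ng·h/mL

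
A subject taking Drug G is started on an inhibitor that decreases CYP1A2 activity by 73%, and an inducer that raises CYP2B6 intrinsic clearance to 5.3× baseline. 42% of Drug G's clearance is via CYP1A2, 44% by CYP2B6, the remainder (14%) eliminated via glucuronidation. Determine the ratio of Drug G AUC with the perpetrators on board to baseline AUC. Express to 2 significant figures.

The CYP1A2 pathway (42% of clearance) falls to 0.27× activity: 0.42 × 0.27 = 0.1134.
The CYP2B6 pathway (44% of clearance) increases to 5.3× activity: 0.44 × 5.3 = 2.332.
Non-CYP routes (14%) are unchanged.
CL_new/CL_old = 0.1134 + 2.332 + 0.14 = 2.5854.
Net AUC ratio = 1 / 2.5854 = 0.39.

0.39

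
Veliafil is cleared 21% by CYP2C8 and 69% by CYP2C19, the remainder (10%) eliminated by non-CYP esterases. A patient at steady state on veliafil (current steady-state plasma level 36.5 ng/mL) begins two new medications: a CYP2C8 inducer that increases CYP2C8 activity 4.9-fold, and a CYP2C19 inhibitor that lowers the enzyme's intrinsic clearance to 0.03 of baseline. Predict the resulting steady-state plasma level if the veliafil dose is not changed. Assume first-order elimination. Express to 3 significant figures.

31.7 ng/mL

The CYP2C8 pathway (21% of clearance) increases to 4.9× activity: 0.21 × 4.9 = 1.029.
The CYP2C19 pathway (69% of clearance) falls to 0.03× activity: 0.69 × 0.03 = 0.0207.
Non-CYP routes (10%) are unchanged.
CL_new/CL_old = 1.029 + 0.0207 + 0.1 = 1.1497.
New steady-state plasma level = 36.5 / 1.1497 = 31.7 ng/mL (concentration scales inversely with clearance).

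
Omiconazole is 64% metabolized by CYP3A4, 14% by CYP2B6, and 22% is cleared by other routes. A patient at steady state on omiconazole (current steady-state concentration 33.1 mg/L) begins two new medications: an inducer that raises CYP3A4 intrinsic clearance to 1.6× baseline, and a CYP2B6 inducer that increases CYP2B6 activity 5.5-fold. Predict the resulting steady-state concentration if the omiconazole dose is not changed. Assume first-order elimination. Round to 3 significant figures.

16.4 mg/L

CYP3A4: 0.64 × 1.6 = 1.024
CYP2B6: 0.14 × 5.5 = 0.77
Other: 0.22 (unchanged)
Relative clearance = 1.024 + 0.77 + 0.22 = 2.014.
Steady-state concentration ∝ 1/CL: new value = 33.1 / 2.014 = 16.4 mg/L.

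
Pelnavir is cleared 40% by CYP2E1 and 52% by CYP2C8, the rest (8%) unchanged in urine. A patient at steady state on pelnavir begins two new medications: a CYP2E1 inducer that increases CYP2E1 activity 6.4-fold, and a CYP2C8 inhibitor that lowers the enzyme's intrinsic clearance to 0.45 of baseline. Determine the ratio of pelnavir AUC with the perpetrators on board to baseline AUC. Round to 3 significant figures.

The CYP2E1 pathway (40% of clearance) rises to 6.4× activity: 0.4 × 6.4 = 2.56.
The CYP2C8 pathway (52% of clearance) is reduced to 0.45× activity: 0.52 × 0.45 = 0.234.
The remaining 8% of clearance is unaffected.
Relative clearance = 2.56 + 0.234 + 0.08 = 2.874.
Because AUC varies inversely with clearance, the combined effect is 1 / 2.874 = 0.348.

0.348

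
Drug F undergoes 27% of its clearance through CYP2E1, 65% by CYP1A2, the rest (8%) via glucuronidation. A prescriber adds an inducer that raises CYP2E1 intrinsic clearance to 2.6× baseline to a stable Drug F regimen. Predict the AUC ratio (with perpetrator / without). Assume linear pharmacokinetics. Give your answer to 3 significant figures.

The CYP2E1 pathway (27% of clearance) is boosted to 2.6× activity: 0.27 × 2.6 = 0.702.
CYP1A2 (65%) and the residual 8% are unaffected.
Relative clearance = 0.702 + 0.65 + 0.08 = 1.432.
Since AUC ∝ 1/CL, the ratio is 1 / 1.432 = 0.698.

0.698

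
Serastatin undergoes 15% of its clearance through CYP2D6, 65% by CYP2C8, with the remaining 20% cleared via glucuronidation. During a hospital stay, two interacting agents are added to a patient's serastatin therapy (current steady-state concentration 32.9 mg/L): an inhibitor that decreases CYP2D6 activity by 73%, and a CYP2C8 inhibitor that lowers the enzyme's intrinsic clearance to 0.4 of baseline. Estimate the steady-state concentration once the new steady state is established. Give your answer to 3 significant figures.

The CYP2D6 pathway (15% of clearance) falls to 0.27× activity: 0.15 × 0.27 = 0.0405.
The CYP2C8 pathway (65% of clearance) drops to 0.4× activity: 0.65 × 0.4 = 0.26.
Non-CYP routes (20%) are unchanged.
New clearance relative to baseline: 0.0405 + 0.26 + 0.2 = 0.5005.
Steady-state concentration ∝ 1/CL: new value = 32.9 / 0.5005 = 65.7 mg/L.

65.7 mg/L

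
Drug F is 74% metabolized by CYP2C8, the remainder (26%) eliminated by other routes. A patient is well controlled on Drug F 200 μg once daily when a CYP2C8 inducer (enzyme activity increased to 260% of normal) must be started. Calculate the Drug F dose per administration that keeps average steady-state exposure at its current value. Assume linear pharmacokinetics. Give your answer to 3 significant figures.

The CYP2C8 pathway (74% of clearance) rises to 2.6× activity: 0.74 × 2.6 = 1.924.
The remaining 26% of clearance is unaffected.
CL_new/CL_old = 1.924 + 0.26 = 2.184.
Exposure is unchanged when dose changes in proportion to clearance. New dose = 200 μg × 2.184 = 437 μg.

437 μg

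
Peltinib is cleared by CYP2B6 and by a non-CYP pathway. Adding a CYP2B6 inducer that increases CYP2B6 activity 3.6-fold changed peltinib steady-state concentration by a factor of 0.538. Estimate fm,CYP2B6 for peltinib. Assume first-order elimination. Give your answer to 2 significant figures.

Let fm be the CYP2B6 fraction. New clearance relative to baseline = fm × 3.6 + (1 − fm).
Steady-state concentration ratio = 1 / (new CL fraction), so new CL fraction = 1 / 0.538 = 1.859.
fm × 3.6 + 1 − fm = 1.859  ⇒  fm × (3.6 − 1) = 0.8587  ⇒  fm = 0.33.

0.33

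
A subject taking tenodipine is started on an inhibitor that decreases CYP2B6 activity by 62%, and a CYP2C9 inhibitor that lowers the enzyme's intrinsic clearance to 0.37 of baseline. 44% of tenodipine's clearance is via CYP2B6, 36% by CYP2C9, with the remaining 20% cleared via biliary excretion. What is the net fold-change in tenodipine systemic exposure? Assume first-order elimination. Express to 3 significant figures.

The CYP2B6 pathway (44% of clearance) drops to 0.38× activity: 0.44 × 0.38 = 0.1672.
The CYP2C9 pathway (36% of clearance) is reduced to 0.37× activity: 0.36 × 0.37 = 0.1332.
The remaining 20% of clearance is unaffected.
New clearance relative to baseline: 0.1672 + 0.1332 + 0.2 = 0.5004.
Systemic exposure ∝ 1/CL: fold-change = 1 / 0.5004 = 2.00.

2.00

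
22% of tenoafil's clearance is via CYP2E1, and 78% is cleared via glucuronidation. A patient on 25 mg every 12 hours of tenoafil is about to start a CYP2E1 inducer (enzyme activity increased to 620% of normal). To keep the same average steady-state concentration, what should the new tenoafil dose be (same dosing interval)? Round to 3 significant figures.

The CYP2E1 pathway (22% of clearance) rises to 6.2× activity: 0.22 × 6.2 = 1.364.
Non-CYP routes (78%) are unchanged.
New clearance relative to baseline: 1.364 + 0.78 = 2.144.
Exposure is unchanged when dose changes in proportion to clearance. New dose = 25 mg × 2.144 = 53.6 mg.

53.6 mg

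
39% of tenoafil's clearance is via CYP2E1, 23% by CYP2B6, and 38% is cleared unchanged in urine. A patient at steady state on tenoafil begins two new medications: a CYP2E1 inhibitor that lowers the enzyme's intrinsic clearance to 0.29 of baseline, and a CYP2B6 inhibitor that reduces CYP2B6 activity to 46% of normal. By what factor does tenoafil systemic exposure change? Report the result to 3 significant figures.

1.67

The CYP2E1 pathway (39% of clearance) falls to 0.29× activity: 0.39 × 0.29 = 0.1131.
The CYP2B6 pathway (23% of clearance) drops to 0.46× activity: 0.23 × 0.46 = 0.1058.
The remaining 38% of clearance is unaffected.
CL_new/CL_old = 0.1131 + 0.1058 + 0.38 = 0.5989.
Because systemic exposure varies inversely with clearance, the combined effect is 1 / 0.5989 = 1.67.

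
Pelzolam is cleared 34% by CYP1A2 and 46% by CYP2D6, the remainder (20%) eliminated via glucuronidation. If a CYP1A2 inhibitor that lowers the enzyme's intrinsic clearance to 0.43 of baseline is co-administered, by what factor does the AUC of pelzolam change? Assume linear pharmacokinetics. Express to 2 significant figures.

The CYP1A2 pathway (34% of clearance) is reduced to 0.43× activity: 0.34 × 0.43 = 0.1462.
CYP2D6 (46%) and the residual 20% are unaffected.
Relative clearance = 0.1462 + 0.46 + 0.2 = 0.8062.
AUC is inversely proportional to clearance, so the fold-change is 1 / 0.8062 = 1.2.

1.2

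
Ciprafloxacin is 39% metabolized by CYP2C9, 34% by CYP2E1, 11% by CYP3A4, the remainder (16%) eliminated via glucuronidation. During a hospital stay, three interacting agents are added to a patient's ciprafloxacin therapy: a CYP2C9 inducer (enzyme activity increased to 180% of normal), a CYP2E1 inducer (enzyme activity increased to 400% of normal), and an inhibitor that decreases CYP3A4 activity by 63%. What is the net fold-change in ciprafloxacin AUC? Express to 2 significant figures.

0.44

The CYP2C9 pathway (39% of clearance) rises to 1.8× activity: 0.39 × 1.8 = 0.702.
The CYP2E1 pathway (34% of clearance) rises to 4× activity: 0.34 × 4 = 1.36.
The CYP3A4 pathway (11% of clearance) drops to 0.37× activity: 0.11 × 0.37 = 0.0407.
Non-CYP routes (16%) are unchanged.
CL_new/CL_old = 0.702 + 1.36 + 0.0407 + 0.16 = 2.2627.
Net AUC ratio = 1 / 2.2627 = 0.44.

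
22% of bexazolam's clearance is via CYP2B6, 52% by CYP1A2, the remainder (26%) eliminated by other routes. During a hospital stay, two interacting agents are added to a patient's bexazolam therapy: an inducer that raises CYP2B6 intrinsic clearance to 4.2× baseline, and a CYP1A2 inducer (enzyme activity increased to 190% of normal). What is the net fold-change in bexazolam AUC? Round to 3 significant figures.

The CYP2B6 pathway (22% of clearance) increases to 4.2× activity: 0.22 × 4.2 = 0.924.
The CYP1A2 pathway (52% of clearance) increases to 1.9× activity: 0.52 × 1.9 = 0.988.
Non-CYP routes (26%) are unchanged.
New clearance relative to baseline: 0.924 + 0.988 + 0.26 = 2.172.
Net AUC ratio = 1 / 2.172 = 0.460.

0.460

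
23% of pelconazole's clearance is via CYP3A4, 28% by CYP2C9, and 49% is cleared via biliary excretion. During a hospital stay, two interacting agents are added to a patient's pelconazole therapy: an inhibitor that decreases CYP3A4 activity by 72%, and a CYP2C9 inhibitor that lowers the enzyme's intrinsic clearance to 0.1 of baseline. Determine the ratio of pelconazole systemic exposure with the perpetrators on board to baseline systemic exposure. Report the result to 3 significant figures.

CYP3A4: 0.23 × 0.28 = 0.0644
CYP2C9: 0.28 × 0.1 = 0.028
Other: 0.49 (unchanged)
CL_new/CL_old = 0.0644 + 0.028 + 0.49 = 0.5824.
Because systemic exposure varies inversely with clearance, the combined effect is 1 / 0.5824 = 1.72.

1.72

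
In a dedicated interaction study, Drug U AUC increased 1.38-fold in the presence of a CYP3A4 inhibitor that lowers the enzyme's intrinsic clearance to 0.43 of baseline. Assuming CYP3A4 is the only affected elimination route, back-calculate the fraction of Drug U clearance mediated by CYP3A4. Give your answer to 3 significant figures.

0.483

CL'/CL = 1 / 1.38 = 0.7246
0.43·fm + (1 − fm) = 0.7246
fm = (0.7246 − 1) / (0.43 − 1) = 0.483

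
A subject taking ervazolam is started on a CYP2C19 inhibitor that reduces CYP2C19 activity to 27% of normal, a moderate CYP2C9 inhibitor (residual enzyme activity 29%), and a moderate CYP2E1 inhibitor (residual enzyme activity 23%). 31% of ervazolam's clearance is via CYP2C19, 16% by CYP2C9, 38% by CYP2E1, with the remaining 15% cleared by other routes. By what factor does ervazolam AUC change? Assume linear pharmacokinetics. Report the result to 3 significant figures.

The CYP2C19 pathway (31% of clearance) drops to 0.27× activity: 0.31 × 0.27 = 0.0837.
The CYP2C9 pathway (16% of clearance) is reduced to 0.29× activity: 0.16 × 0.29 = 0.0464.
The CYP2E1 pathway (38% of clearance) falls to 0.23× activity: 0.38 × 0.23 = 0.0874.
Non-CYP routes (15%) are unchanged.
CL_new/CL_old = 0.0837 + 0.0464 + 0.0874 + 0.15 = 0.3675.
Because AUC varies inversely with clearance, the combined effect is 1 / 0.3675 = 2.72.

2.72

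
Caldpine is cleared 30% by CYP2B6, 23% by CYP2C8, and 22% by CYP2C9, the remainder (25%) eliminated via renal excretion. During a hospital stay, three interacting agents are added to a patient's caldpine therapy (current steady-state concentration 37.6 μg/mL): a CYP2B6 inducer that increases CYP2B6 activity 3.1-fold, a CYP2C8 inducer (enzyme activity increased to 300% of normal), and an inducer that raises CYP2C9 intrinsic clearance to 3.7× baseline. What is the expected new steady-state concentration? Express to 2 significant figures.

14 μg/mL

The CYP2B6 pathway (30% of clearance) rises to 3.1× activity: 0.3 × 3.1 = 0.93.
The CYP2C8 pathway (23% of clearance) increases to 3× activity: 0.23 × 3 = 0.69.
The CYP2C9 pathway (22% of clearance) increases to 3.7× activity: 0.22 × 3.7 = 0.814.
The remaining 25% of clearance is unaffected.
New clearance relative to baseline: 0.93 + 0.69 + 0.814 + 0.25 = 2.684.
Steady-state concentration ∝ 1/CL: new value = 37.6 / 2.684 = 14 μg/mL.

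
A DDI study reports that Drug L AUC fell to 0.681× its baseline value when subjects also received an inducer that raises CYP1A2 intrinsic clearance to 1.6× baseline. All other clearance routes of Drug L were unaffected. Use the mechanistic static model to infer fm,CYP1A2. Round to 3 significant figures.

Let fm be the CYP1A2 fraction. New clearance relative to baseline = fm × 1.6 + (1 − fm).
AUC ratio = 1 / (new CL fraction), so new CL fraction = 1 / 0.681 = 1.468.
fm × 1.6 + 1 − fm = 1.468  ⇒  fm × (1.6 − 1) = 0.4684  ⇒  fm = 0.781.

0.781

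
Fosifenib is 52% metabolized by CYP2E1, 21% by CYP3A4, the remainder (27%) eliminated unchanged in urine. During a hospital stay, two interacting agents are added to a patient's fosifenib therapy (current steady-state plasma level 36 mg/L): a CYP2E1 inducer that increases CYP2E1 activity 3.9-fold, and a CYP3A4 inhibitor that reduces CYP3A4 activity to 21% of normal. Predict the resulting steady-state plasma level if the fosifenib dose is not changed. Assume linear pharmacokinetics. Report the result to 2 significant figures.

15 mg/L

CYP2E1: 0.52 × 3.9 = 2.028
CYP3A4: 0.21 × 0.21 = 0.0441
Other: 0.27 (unchanged)
Relative clearance = 2.028 + 0.0441 + 0.27 = 2.3421.
Dividing the baseline by the relative clearance: 36 / 2.3421 = 15 mg/L.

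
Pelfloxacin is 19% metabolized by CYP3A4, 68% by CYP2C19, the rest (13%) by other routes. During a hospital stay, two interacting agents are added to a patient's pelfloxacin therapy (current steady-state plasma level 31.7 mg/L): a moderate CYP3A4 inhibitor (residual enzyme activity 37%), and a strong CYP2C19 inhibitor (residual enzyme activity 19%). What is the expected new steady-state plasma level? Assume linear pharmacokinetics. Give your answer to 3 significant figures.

96.2 mg/L

The CYP3A4 pathway (19% of clearance) drops to 0.37× activity: 0.19 × 0.37 = 0.0703.
The CYP2C19 pathway (68% of clearance) is reduced to 0.19× activity: 0.68 × 0.19 = 0.1292.
Non-CYP routes (13%) are unchanged.
Relative clearance = 0.0703 + 0.1292 + 0.13 = 0.3295.
New steady-state plasma level = 31.7 / 0.3295 = 96.2 mg/L (concentration scales inversely with clearance).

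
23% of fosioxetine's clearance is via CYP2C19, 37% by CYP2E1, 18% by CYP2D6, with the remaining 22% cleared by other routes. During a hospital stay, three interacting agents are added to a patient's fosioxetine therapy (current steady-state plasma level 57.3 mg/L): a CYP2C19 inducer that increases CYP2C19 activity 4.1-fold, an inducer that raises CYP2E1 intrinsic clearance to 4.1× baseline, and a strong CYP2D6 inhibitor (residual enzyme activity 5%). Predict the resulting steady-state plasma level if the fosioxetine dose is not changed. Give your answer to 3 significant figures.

21.3 mg/L

The CYP2C19 pathway (23% of clearance) increases to 4.1× activity: 0.23 × 4.1 = 0.943.
The CYP2E1 pathway (37% of clearance) rises to 4.1× activity: 0.37 × 4.1 = 1.517.
The CYP2D6 pathway (18% of clearance) falls to 0.05× activity: 0.18 × 0.05 = 0.009.
The remaining 22% of clearance is unaffected.
CL_new/CL_old = 0.943 + 1.517 + 0.009 + 0.22 = 2.689.
Steady-state plasma level ∝ 1/CL: new value = 57.3 / 2.689 = 21.3 mg/L.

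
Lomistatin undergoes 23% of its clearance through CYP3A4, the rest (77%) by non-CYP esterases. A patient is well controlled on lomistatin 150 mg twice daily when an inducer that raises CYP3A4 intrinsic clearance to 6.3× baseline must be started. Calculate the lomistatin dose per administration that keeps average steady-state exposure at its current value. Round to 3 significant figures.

CYP3A4: 0.23 × 6.3 = 1.449
Other: 0.77 (unchanged)
New clearance relative to baseline: 1.449 + 0.77 = 2.219.
To maintain the same steady-state level, dose must scale with clearance: new dose = 150 × 2.219 = 333 mg.

333 mg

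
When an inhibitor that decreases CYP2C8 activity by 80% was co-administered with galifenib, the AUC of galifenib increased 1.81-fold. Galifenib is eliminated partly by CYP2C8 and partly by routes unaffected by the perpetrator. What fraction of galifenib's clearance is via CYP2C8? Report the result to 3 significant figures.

CL'/CL = 1 / 1.81 = 0.5525
0.2·fm + (1 − fm) = 0.5525
fm = (0.5525 − 1) / (0.2 − 1) = 0.559

0.559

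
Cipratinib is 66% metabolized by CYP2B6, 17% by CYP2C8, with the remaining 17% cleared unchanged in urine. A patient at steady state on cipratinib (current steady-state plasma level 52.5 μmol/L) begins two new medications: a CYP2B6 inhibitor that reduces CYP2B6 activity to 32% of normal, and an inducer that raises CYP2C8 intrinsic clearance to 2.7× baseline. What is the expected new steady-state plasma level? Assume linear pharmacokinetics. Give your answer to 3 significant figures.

62.5 μmol/L

CYP2B6: 0.66 × 0.32 = 0.2112
CYP2C8: 0.17 × 2.7 = 0.459
Other: 0.17 (unchanged)
Relative clearance = 0.2112 + 0.459 + 0.17 = 0.8402.
New steady-state plasma level = 52.5 / 0.8402 = 62.5 μmol/L (concentration scales inversely with clearance).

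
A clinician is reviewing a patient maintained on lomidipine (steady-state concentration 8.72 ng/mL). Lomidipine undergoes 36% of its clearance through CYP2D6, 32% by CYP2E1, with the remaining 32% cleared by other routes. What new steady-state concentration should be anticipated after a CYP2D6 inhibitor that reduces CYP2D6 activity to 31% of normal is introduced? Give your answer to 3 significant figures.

CYP2D6: 0.36 × 0.31 = 0.1116
CYP2E1: 0.32 (unchanged)
Other: 0.32 (unchanged)
CL_new/CL_old = 0.1116 + 0.32 + 0.32 = 0.7516.
New steady-state concentration = baseline ÷ relative clearance = 8.72 / 0.7516 = 11.6 ng/mL.

11.6 ng/mL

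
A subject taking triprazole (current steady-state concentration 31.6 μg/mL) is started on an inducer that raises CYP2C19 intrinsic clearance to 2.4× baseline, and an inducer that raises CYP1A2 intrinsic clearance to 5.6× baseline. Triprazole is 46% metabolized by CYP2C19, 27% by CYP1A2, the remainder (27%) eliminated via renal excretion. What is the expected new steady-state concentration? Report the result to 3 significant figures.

The CYP2C19 pathway (46% of clearance) is boosted to 2.4× activity: 0.46 × 2.4 = 1.104.
The CYP1A2 pathway (27% of clearance) rises to 5.6× activity: 0.27 × 5.6 = 1.512.
The remaining 27% of clearance is unaffected.
New clearance relative to baseline: 1.104 + 1.512 + 0.27 = 2.886.
Steady-state concentration ∝ 1/CL: new value = 31.6 / 2.886 = 10.9 μg/mL.

10.9 μg/mL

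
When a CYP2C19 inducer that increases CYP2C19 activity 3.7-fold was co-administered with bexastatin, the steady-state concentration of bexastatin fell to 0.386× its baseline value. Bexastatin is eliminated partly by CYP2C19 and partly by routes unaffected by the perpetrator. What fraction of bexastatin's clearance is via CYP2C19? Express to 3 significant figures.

Call the CYP2C19 fraction fm. After the interaction, CL_new/CL_old = fm × 3.7 + (1 − fm).
Steady-state concentration ratio = 1 / (new CL fraction), so new CL fraction = 1 / 0.386 = 2.591.
fm × 3.7 + 1 − fm = 2.591  ⇒  fm × (3.7 − 1) = 1.591  ⇒  fm = 0.589.

0.589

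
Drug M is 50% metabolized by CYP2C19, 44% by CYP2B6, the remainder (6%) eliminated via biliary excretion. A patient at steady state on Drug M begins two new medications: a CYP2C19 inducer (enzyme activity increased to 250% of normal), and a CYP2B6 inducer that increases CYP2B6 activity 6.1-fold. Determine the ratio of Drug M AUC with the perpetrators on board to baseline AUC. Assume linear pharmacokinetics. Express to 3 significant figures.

The CYP2C19 pathway (50% of clearance) increases to 2.5× activity: 0.5 × 2.5 = 1.25.
The CYP2B6 pathway (44% of clearance) rises to 6.1× activity: 0.44 × 6.1 = 2.684.
Non-CYP routes (6%) are unchanged.
CL_new/CL_old = 1.25 + 2.684 + 0.06 = 3.994.
Because AUC varies inversely with clearance, the combined effect is 1 / 3.994 = 0.250.

0.250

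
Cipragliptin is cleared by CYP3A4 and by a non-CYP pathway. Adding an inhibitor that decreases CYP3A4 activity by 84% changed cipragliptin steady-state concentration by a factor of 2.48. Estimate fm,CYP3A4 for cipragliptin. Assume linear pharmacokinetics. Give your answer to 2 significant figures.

CL'/CL = 1 / 2.48 = 0.4032
0.16·fm + (1 − fm) = 0.4032
fm = (0.4032 − 1) / (0.16 − 1) = 0.71

0.71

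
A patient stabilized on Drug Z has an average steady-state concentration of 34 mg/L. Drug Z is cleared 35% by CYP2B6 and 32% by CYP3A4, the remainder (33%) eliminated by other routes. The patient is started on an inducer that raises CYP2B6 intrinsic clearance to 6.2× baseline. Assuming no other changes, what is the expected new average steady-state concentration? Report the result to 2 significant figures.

The CYP2B6 pathway (35% of clearance) increases to 6.2× activity: 0.35 × 6.2 = 2.17.
CYP3A4 (32%) and the residual 33% are unaffected.
New clearance relative to baseline: 2.17 + 0.32 + 0.33 = 2.82.
With dosing unchanged, average steady-state concentration scales as 1/CL: 34 / 2.82 = 12 mg/L.

12 mg/L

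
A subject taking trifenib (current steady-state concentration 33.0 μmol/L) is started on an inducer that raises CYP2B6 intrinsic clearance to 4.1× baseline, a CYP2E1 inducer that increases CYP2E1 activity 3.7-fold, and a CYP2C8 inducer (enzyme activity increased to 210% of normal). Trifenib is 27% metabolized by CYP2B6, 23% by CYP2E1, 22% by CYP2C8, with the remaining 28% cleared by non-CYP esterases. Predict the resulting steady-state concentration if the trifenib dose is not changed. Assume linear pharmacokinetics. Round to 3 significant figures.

The CYP2B6 pathway (27% of clearance) rises to 4.1× activity: 0.27 × 4.1 = 1.107.
The CYP2E1 pathway (23% of clearance) is boosted to 3.7× activity: 0.23 × 3.7 = 0.851.
The CYP2C8 pathway (22% of clearance) increases to 2.1× activity: 0.22 × 2.1 = 0.462.
Non-CYP routes (28%) are unchanged.
New clearance relative to baseline: 1.107 + 0.851 + 0.462 + 0.28 = 2.7.
Dividing the baseline by the relative clearance: 33.0 / 2.7 = 12.2 μmol/L.

12.2 μmol/L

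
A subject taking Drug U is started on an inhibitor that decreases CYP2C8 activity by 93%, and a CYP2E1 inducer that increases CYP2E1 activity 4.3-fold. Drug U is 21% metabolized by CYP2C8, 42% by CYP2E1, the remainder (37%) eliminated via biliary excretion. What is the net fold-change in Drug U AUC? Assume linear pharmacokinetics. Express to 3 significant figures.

0.456

The CYP2C8 pathway (21% of clearance) drops to 0.07× activity: 0.21 × 0.07 = 0.0147.
The CYP2E1 pathway (42% of clearance) is boosted to 4.3× activity: 0.42 × 4.3 = 1.806.
Non-CYP routes (37%) are unchanged.
CL_new/CL_old = 0.0147 + 1.806 + 0.37 = 2.1907.
Because AUC varies inversely with clearance, the combined effect is 1 / 2.1907 = 0.456.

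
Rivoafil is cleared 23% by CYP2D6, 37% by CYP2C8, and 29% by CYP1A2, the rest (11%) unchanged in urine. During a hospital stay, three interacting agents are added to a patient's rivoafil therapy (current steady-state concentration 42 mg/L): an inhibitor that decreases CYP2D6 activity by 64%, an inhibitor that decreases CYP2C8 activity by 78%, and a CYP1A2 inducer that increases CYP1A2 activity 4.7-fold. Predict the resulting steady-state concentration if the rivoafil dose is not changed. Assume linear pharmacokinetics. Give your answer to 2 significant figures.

26 mg/L

CYP2D6: 0.23 × 0.36 = 0.0828
CYP2C8: 0.37 × 0.22 = 0.0814
CYP1A2: 0.29 × 4.7 = 1.363
Other: 0.11 (unchanged)
Relative clearance = 0.0828 + 0.0814 + 1.363 + 0.11 = 1.6372.
Steady-state concentration ∝ 1/CL: new value = 42 / 1.6372 = 26 mg/L.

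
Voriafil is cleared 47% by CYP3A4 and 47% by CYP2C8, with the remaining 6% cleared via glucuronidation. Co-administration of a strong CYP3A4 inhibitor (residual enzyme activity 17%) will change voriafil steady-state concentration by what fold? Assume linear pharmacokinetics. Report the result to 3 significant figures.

The CYP3A4 pathway (47% of clearance) is reduced to 0.17× activity: 0.47 × 0.17 = 0.0799.
CYP2C8 (47%) and the residual 6% are unaffected.
Relative clearance = 0.0799 + 0.47 + 0.06 = 0.6099.
Steady-state concentration ratio = CL_old/CL_new = 1 / 0.6099 = 1.64.

1.64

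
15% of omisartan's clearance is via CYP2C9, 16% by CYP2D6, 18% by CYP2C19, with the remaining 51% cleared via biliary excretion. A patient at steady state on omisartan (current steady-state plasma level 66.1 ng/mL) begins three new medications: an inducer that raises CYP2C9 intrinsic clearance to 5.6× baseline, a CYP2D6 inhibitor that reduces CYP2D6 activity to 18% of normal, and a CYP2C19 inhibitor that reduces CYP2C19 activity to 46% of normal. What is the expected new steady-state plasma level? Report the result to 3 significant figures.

45.2 ng/mL

The CYP2C9 pathway (15% of clearance) increases to 5.6× activity: 0.15 × 5.6 = 0.84.
The CYP2D6 pathway (16% of clearance) is reduced to 0.18× activity: 0.16 × 0.18 = 0.0288.
The CYP2C19 pathway (18% of clearance) is reduced to 0.46× activity: 0.18 × 0.46 = 0.0828.
The remaining 51% of clearance is unaffected.
CL_new/CL_old = 0.84 + 0.0288 + 0.0828 + 0.51 = 1.4616.
Dividing the baseline by the relative clearance: 66.1 / 1.4616 = 45.2 ng/mL.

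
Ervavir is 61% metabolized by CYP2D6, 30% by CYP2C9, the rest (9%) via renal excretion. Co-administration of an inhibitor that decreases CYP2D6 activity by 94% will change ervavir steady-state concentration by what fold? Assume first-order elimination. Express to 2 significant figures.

The CYP2D6 pathway (61% of clearance) falls to 0.06× activity: 0.61 × 0.06 = 0.0366.
CYP2C9 (30%) and the residual 9% are unaffected.
Relative clearance = 0.0366 + 0.3 + 0.09 = 0.4266.
Since steady-state concentration ∝ 1/CL, the ratio is 1 / 0.4266 = 2.3.

2.3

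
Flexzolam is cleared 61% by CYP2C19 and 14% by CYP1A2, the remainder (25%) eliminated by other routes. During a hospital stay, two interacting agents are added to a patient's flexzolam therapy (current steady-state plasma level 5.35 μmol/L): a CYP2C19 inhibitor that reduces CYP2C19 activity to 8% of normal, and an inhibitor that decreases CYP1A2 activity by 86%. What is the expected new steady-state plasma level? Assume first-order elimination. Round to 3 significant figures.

The CYP2C19 pathway (61% of clearance) is reduced to 0.08× activity: 0.61 × 0.08 = 0.0488.
The CYP1A2 pathway (14% of clearance) falls to 0.14× activity: 0.14 × 0.14 = 0.0196.
Non-CYP routes (25%) are unchanged.
CL_new/CL_old = 0.0488 + 0.0196 + 0.25 = 0.3184.
Steady-state plasma level ∝ 1/CL: new value = 5.35 / 0.3184 = 16.8 μmol/L.

16.8 μmol/L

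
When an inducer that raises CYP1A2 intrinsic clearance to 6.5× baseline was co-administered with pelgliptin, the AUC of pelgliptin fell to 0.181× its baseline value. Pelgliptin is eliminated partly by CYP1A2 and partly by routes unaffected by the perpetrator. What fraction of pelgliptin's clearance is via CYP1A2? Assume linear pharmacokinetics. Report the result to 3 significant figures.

0.823

CL'/CL = 1 / 0.181 = 5.525
6.5·fm + (1 − fm) = 5.525
fm = (5.525 − 1) / (6.5 − 1) = 0.823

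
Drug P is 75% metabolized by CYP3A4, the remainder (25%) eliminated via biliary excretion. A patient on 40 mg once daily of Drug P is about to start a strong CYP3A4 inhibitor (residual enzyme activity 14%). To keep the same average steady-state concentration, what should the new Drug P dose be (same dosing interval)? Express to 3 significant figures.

14.2 mg

The CYP3A4 pathway (75% of clearance) falls to 0.14× activity: 0.75 × 0.14 = 0.105.
The remaining 25% of clearance is unaffected.
New clearance relative to baseline: 0.105 + 0.25 = 0.355.
Exposure is unchanged when dose changes in proportion to clearance. New dose = 40 mg × 0.355 = 14.2 mg.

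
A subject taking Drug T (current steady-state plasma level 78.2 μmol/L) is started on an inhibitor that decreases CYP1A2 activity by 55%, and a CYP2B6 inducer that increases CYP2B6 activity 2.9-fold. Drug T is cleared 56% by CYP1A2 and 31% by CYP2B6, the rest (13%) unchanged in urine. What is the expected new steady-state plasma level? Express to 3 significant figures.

The CYP1A2 pathway (56% of clearance) drops to 0.45× activity: 0.56 × 0.45 = 0.252.
The CYP2B6 pathway (31% of clearance) rises to 2.9× activity: 0.31 × 2.9 = 0.899.
The remaining 13% of clearance is unaffected.
Relative clearance = 0.252 + 0.899 + 0.13 = 1.281.
Dividing the baseline by the relative clearance: 78.2 / 1.281 = 61.0 μmol/L.

61.0 μmol/L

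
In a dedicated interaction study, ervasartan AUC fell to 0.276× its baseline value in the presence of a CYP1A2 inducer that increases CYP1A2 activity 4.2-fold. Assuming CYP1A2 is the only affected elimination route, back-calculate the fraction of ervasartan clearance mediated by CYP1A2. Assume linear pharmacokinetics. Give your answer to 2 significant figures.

CL'/CL = 1 / 0.276 = 3.623
4.2·fm + (1 − fm) = 3.623
fm = (3.623 − 1) / (4.2 − 1) = 0.82

0.82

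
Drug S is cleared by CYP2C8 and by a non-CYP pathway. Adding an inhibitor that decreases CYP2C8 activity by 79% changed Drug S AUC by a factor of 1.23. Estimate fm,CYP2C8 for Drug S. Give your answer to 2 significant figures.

Let fm be the CYP2C8 fraction. New clearance relative to baseline = fm × 0.21 + (1 − fm).
AUC ratio = 1 / (new CL fraction), so new CL fraction = 1 / 1.23 = 0.813.
fm × 0.21 + 1 − fm = 0.813  ⇒  fm × (0.21 − 1) = −0.187  ⇒  fm = 0.24.

0.24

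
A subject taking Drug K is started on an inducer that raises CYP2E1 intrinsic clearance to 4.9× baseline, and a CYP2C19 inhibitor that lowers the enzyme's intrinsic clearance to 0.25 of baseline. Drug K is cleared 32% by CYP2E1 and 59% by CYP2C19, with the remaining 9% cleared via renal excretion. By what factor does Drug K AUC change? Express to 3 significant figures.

The CYP2E1 pathway (32% of clearance) increases to 4.9× activity: 0.32 × 4.9 = 1.568.
The CYP2C19 pathway (59% of clearance) falls to 0.25× activity: 0.59 × 0.25 = 0.1475.
Non-CYP routes (9%) are unchanged.
New clearance relative to baseline: 1.568 + 0.1475 + 0.09 = 1.8055.
Because AUC varies inversely with clearance, the combined effect is 1 / 1.8055 = 0.554.

0.554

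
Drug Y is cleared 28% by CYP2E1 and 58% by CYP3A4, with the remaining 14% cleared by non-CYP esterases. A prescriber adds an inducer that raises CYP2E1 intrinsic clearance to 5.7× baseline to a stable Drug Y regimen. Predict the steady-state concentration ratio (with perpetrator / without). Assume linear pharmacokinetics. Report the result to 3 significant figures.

0.432

The CYP2E1 pathway (28% of clearance) increases to 5.7× activity: 0.28 × 5.7 = 1.596.
CYP3A4 (58%) and the residual 14% are unaffected.
CL_new/CL_old = 1.596 + 0.58 + 0.14 = 2.316.
Steady-state concentration ratio = CL_old/CL_new = 1 / 2.316 = 0.432.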